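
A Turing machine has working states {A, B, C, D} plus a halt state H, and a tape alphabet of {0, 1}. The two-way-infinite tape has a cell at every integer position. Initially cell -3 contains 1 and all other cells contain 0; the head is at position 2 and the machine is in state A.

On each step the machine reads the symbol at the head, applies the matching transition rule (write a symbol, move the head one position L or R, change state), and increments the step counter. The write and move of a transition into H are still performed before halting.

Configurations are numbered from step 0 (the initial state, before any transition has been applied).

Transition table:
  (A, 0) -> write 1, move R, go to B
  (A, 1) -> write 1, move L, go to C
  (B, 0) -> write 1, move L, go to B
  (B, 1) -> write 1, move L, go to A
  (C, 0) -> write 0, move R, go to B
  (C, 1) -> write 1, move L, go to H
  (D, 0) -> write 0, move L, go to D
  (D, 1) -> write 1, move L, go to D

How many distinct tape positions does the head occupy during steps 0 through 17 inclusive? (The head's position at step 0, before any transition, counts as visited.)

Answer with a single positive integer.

Step 1: in state A at pos 2, read 0 -> (A,0)->write 1,move R,goto B. Now: state=B, head=3, tape[-4..4]=010000100 (head:        ^)
Step 2: in state B at pos 3, read 0 -> (B,0)->write 1,move L,goto B. Now: state=B, head=2, tape[-4..4]=010000110 (head:       ^)
Step 3: in state B at pos 2, read 1 -> (B,1)->write 1,move L,goto A. Now: state=A, head=1, tape[-4..4]=010000110 (head:      ^)
Step 4: in state A at pos 1, read 0 -> (A,0)->write 1,move R,goto B. Now: state=B, head=2, tape[-4..4]=010001110 (head:       ^)
Step 5: in state B at pos 2, read 1 -> (B,1)->write 1,move L,goto A. Now: state=A, head=1, tape[-4..4]=010001110 (head:      ^)
Step 6: in state A at pos 1, read 1 -> (A,1)->write 1,move L,goto C. Now: state=C, head=0, tape[-4..4]=010001110 (head:     ^)
Step 7: in state C at pos 0, read 0 -> (C,0)->write 0,move R,goto B. Now: state=B, head=1, tape[-4..4]=010001110 (head:      ^)
Step 8: in state B at pos 1, read 1 -> (B,1)->write 1,move L,goto A. Now: state=A, head=0, tape[-4..4]=010001110 (head:     ^)
Step 9: in state A at pos 0, read 0 -> (A,0)->write 1,move R,goto B. Now: state=B, head=1, tape[-4..4]=010011110 (head:      ^)
Step 10: in state B at pos 1, read 1 -> (B,1)->write 1,move L,goto A. Now: state=A, head=0, tape[-4..4]=010011110 (head:     ^)
Step 11: in state A at pos 0, read 1 -> (A,1)->write 1,move L,goto C. Now: state=C, head=-1, tape[-4..4]=010011110 (head:    ^)
Step 12: in state C at pos -1, read 0 -> (C,0)->write 0,move R,goto B. Now: state=B, head=0, tape[-4..4]=010011110 (head:     ^)
Step 13: in state B at pos 0, read 1 -> (B,1)->write 1,move L,goto A. Now: state=A, head=-1, tape[-4..4]=010011110 (head:    ^)
Step 14: in state A at pos -1, read 0 -> (A,0)->write 1,move R,goto B. Now: state=B, head=0, tape[-4..4]=010111110 (head:     ^)
Step 15: in state B at pos 0, read 1 -> (B,1)->write 1,move L,goto A. Now: state=A, head=-1, tape[-4..4]=010111110 (head:    ^)
Step 16: in state A at pos -1, read 1 -> (A,1)->write 1,move L,goto C. Now: state=C, head=-2, tape[-4..4]=010111110 (head:   ^)
Step 17: in state C at pos -2, read 0 -> (C,0)->write 0,move R,goto B. Now: state=B, head=-1, tape[-4..4]=010111110 (head:    ^)
Head positions at steps 0..17: starting at 2, distinct positions visited = {-2, -1, 0, 1, 2, 3} -> 6 position(s)

Answer: 6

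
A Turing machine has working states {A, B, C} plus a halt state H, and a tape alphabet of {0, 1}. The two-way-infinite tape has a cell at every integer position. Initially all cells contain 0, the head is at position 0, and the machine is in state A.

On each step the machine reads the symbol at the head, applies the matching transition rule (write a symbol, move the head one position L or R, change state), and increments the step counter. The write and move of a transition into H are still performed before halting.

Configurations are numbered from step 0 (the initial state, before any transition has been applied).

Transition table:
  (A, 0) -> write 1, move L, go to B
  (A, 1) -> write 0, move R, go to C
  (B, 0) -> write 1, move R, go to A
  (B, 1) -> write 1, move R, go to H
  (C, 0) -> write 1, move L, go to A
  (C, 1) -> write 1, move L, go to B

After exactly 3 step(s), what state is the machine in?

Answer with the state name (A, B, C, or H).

Step 1: in state A at pos 0, read 0 -> (A,0)->write 1,move L,goto B. Now: state=B, head=-1, tape[-2..1]=0010 (head:  ^)
Step 2: in state B at pos -1, read 0 -> (B,0)->write 1,move R,goto A. Now: state=A, head=0, tape[-2..1]=0110 (head:   ^)
Step 3: in state A at pos 0, read 1 -> (A,1)->write 0,move R,goto C. Now: state=C, head=1, tape[-2..2]=01000 (head:    ^)

Answer: C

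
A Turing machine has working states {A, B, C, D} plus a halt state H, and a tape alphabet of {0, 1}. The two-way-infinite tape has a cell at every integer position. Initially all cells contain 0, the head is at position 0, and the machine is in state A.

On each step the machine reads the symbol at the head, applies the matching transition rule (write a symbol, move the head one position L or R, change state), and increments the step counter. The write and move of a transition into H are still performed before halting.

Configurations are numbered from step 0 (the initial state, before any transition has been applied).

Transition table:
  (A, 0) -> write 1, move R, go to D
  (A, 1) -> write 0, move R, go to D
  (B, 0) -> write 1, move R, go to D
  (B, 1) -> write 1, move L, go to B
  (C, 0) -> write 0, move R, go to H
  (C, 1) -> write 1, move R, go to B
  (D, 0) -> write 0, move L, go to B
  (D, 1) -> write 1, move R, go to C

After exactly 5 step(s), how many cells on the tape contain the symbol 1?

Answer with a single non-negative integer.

Answer: 2

Derivation:
Step 1: in state A at pos 0, read 0 -> (A,0)->write 1,move R,goto D. Now: state=D, head=1, tape[-1..2]=0100 (head:   ^)
Step 2: in state D at pos 1, read 0 -> (D,0)->write 0,move L,goto B. Now: state=B, head=0, tape[-1..2]=0100 (head:  ^)
Step 3: in state B at pos 0, read 1 -> (B,1)->write 1,move L,goto B. Now: state=B, head=-1, tape[-2..2]=00100 (head:  ^)
Step 4: in state B at pos -1, read 0 -> (B,0)->write 1,move R,goto D. Now: state=D, head=0, tape[-2..2]=01100 (head:   ^)
Step 5: in state D at pos 0, read 1 -> (D,1)->write 1,move R,goto C. Now: state=C, head=1, tape[-2..2]=01100 (head:    ^)
Cells containing 1 after step 5: {-1, 0} -> 2 cell(s)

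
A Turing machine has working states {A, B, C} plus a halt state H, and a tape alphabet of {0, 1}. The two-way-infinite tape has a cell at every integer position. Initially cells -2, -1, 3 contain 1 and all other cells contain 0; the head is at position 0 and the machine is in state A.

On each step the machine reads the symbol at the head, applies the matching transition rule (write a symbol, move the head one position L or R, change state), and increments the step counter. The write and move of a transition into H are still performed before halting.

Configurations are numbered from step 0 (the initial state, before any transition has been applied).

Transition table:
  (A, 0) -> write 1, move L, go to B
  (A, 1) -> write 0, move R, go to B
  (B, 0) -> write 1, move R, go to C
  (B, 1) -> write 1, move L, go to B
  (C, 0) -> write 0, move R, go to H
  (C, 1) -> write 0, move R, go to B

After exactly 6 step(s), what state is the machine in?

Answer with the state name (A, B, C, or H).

Step 1: in state A at pos 0, read 0 -> (A,0)->write 1,move L,goto B. Now: state=B, head=-1, tape[-3..4]=01110010 (head:   ^)
Step 2: in state B at pos -1, read 1 -> (B,1)->write 1,move L,goto B. Now: state=B, head=-2, tape[-3..4]=01110010 (head:  ^)
Step 3: in state B at pos -2, read 1 -> (B,1)->write 1,move L,goto B. Now: state=B, head=-3, tape[-4..4]=001110010 (head:  ^)
Step 4: in state B at pos -3, read 0 -> (B,0)->write 1,move R,goto C. Now: state=C, head=-2, tape[-4..4]=011110010 (head:   ^)
Step 5: in state C at pos -2, read 1 -> (C,1)->write 0,move R,goto B. Now: state=B, head=-1, tape[-4..4]=010110010 (head:    ^)
Step 6: in state B at pos -1, read 1 -> (B,1)->write 1,move L,goto B. Now: state=B, head=-2, tape[-4..4]=010110010 (head:   ^)

Answer: B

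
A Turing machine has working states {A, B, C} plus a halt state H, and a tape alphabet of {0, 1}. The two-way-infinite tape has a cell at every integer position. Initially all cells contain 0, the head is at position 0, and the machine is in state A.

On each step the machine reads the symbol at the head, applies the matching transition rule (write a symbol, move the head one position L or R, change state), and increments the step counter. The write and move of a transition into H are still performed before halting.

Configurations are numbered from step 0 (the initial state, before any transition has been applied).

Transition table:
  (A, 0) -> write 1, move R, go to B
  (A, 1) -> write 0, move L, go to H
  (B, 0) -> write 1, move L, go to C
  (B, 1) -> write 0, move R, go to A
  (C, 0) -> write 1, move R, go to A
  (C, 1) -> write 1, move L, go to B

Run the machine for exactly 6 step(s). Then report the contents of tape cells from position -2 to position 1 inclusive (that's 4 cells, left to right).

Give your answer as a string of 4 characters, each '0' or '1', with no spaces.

Step 1: in state A at pos 0, read 0 -> (A,0)->write 1,move R,goto B. Now: state=B, head=1, tape[-1..2]=0100 (head:   ^)
Step 2: in state B at pos 1, read 0 -> (B,0)->write 1,move L,goto C. Now: state=C, head=0, tape[-1..2]=0110 (head:  ^)
Step 3: in state C at pos 0, read 1 -> (C,1)->write 1,move L,goto B. Now: state=B, head=-1, tape[-2..2]=00110 (head:  ^)
Step 4: in state B at pos -1, read 0 -> (B,0)->write 1,move L,goto C. Now: state=C, head=-2, tape[-3..2]=001110 (head:  ^)
Step 5: in state C at pos -2, read 0 -> (C,0)->write 1,move R,goto A. Now: state=A, head=-1, tape[-3..2]=011110 (head:   ^)
Step 6: in state A at pos -1, read 1 -> (A,1)->write 0,move L,goto H. Now: state=H, head=-2, tape[-3..2]=010110 (head:  ^)

Answer: 1011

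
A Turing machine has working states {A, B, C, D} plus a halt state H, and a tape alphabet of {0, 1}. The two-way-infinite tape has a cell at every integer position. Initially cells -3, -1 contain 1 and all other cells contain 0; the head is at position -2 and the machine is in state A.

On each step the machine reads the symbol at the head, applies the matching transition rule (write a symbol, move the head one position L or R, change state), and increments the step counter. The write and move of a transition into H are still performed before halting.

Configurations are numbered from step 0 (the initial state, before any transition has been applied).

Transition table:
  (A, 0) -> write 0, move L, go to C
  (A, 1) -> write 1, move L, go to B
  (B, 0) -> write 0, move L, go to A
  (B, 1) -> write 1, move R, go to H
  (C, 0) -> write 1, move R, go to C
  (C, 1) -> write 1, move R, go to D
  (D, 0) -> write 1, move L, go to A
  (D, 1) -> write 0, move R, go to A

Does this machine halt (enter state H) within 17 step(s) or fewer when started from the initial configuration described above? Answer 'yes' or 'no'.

Answer: yes

Derivation:
Step 1: in state A at pos -2, read 0 -> (A,0)->write 0,move L,goto C. Now: state=C, head=-3, tape[-4..0]=01010 (head:  ^)
Step 2: in state C at pos -3, read 1 -> (C,1)->write 1,move R,goto D. Now: state=D, head=-2, tape[-4..0]=01010 (head:   ^)
Step 3: in state D at pos -2, read 0 -> (D,0)->write 1,move L,goto A. Now: state=A, head=-3, tape[-4..0]=01110 (head:  ^)
Step 4: in state A at pos -3, read 1 -> (A,1)->write 1,move L,goto B. Now: state=B, head=-4, tape[-5..0]=001110 (head:  ^)
Step 5: in state B at pos -4, read 0 -> (B,0)->write 0,move L,goto A. Now: state=A, head=-5, tape[-6..0]=0001110 (head:  ^)
Step 6: in state A at pos -5, read 0 -> (A,0)->write 0,move L,goto C. Now: state=C, head=-6, tape[-7..0]=00001110 (head:  ^)
Step 7: in state C at pos -6, read 0 -> (C,0)->write 1,move R,goto C. Now: state=C, head=-5, tape[-7..0]=01001110 (head:   ^)
Step 8: in state C at pos -5, read 0 -> (C,0)->write 1,move R,goto C. Now: state=C, head=-4, tape[-7..0]=01101110 (head:    ^)
Step 9: in state C at pos -4, read 0 -> (C,0)->write 1,move R,goto C. Now: state=C, head=-3, tape[-7..0]=01111110 (head:     ^)
Step 10: in state C at pos -3, read 1 -> (C,1)->write 1,move R,goto D. Now: state=D, head=-2, tape[-7..0]=01111110 (head:      ^)
Step 11: in state D at pos -2, read 1 -> (D,1)->write 0,move R,goto A. Now: state=A, head=-1, tape[-7..0]=01111010 (head:       ^)
Step 12: in state A at pos -1, read 1 -> (A,1)->write 1,move L,goto B. Now: state=B, head=-2, tape[-7..0]=01111010 (head:      ^)
Step 13: in state B at pos -2, read 0 -> (B,0)->write 0,move L,goto A. Now: state=A, head=-3, tape[-7..0]=01111010 (head:     ^)
Step 14: in state A at pos -3, read 1 -> (A,1)->write 1,move L,goto B. Now: state=B, head=-4, tape[-7..0]=01111010 (head:    ^)
Step 15: in state B at pos -4, read 1 -> (B,1)->write 1,move R,goto H. Now: state=H, head=-3, tape[-7..0]=01111010 (head:     ^)
State H reached at step 15; 15 <= 17 -> yes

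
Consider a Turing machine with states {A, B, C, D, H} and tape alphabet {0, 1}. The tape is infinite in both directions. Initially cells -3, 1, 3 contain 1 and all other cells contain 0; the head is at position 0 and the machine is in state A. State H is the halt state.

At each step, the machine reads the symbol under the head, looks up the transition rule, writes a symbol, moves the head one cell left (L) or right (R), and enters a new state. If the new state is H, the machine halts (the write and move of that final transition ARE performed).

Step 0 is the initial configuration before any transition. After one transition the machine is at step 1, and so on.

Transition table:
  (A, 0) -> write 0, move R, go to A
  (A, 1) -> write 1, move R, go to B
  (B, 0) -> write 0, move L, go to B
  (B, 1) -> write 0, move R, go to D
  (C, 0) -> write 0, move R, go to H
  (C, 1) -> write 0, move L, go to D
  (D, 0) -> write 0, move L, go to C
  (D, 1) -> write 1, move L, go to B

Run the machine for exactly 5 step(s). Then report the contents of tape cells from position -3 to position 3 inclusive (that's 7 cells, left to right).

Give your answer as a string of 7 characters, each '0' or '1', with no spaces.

Step 1: in state A at pos 0, read 0 -> (A,0)->write 0,move R,goto A. Now: state=A, head=1, tape[-4..4]=010001010 (head:      ^)
Step 2: in state A at pos 1, read 1 -> (A,1)->write 1,move R,goto B. Now: state=B, head=2, tape[-4..4]=010001010 (head:       ^)
Step 3: in state B at pos 2, read 0 -> (B,0)->write 0,move L,goto B. Now: state=B, head=1, tape[-4..4]=010001010 (head:      ^)
Step 4: in state B at pos 1, read 1 -> (B,1)->write 0,move R,goto D. Now: state=D, head=2, tape[-4..4]=010000010 (head:       ^)
Step 5: in state D at pos 2, read 0 -> (D,0)->write 0,move L,goto C. Now: state=C, head=1, tape[-4..4]=010000010 (head:      ^)

Answer: 1000001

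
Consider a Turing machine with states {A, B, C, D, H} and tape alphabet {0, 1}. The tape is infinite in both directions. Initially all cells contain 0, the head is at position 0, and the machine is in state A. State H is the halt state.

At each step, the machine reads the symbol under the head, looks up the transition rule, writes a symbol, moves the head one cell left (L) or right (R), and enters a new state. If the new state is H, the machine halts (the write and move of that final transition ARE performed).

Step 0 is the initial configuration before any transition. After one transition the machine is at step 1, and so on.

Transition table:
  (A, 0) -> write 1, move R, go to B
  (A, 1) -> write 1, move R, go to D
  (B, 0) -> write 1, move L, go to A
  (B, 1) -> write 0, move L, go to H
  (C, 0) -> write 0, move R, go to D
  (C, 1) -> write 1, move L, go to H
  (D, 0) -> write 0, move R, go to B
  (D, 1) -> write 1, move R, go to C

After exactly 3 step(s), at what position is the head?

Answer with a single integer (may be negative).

Step 1: in state A at pos 0, read 0 -> (A,0)->write 1,move R,goto B. Now: state=B, head=1, tape[-1..2]=0100 (head:   ^)
Step 2: in state B at pos 1, read 0 -> (B,0)->write 1,move L,goto A. Now: state=A, head=0, tape[-1..2]=0110 (head:  ^)
Step 3: in state A at pos 0, read 1 -> (A,1)->write 1,move R,goto D. Now: state=D, head=1, tape[-1..2]=0110 (head:   ^)

Answer: 1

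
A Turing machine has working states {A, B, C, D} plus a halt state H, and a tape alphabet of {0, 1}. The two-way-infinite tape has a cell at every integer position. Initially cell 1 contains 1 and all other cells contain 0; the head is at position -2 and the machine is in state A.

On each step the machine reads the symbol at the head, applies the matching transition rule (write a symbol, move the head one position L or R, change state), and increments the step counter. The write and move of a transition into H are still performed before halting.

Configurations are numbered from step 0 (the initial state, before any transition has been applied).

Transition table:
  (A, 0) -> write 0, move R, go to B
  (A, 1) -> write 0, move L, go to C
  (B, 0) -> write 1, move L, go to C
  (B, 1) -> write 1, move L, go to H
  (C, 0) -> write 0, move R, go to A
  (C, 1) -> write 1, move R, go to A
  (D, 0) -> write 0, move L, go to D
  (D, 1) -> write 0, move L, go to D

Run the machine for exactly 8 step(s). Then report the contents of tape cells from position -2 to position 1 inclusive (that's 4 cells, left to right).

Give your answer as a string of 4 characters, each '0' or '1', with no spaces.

Answer: 0011

Derivation:
Step 1: in state A at pos -2, read 0 -> (A,0)->write 0,move R,goto B. Now: state=B, head=-1, tape[-3..2]=000010 (head:   ^)
Step 2: in state B at pos -1, read 0 -> (B,0)->write 1,move L,goto C. Now: state=C, head=-2, tape[-3..2]=001010 (head:  ^)
Step 3: in state C at pos -2, read 0 -> (C,0)->write 0,move R,goto A. Now: state=A, head=-1, tape[-3..2]=001010 (head:   ^)
Step 4: in state A at pos -1, read 1 -> (A,1)->write 0,move L,goto C. Now: state=C, head=-2, tape[-3..2]=000010 (head:  ^)
Step 5: in state C at pos -2, read 0 -> (C,0)->write 0,move R,goto A. Now: state=A, head=-1, tape[-3..2]=000010 (head:   ^)
Step 6: in state A at pos -1, read 0 -> (A,0)->write 0,move R,goto B. Now: state=B, head=0, tape[-3..2]=000010 (head:    ^)
Step 7: in state B at pos 0, read 0 -> (B,0)->write 1,move L,goto C. Now: state=C, head=-1, tape[-3..2]=000110 (head:   ^)
Step 8: in state C at pos -1, read 0 -> (C,0)->write 0,move R,goto A. Now: state=A, head=0, tape[-3..2]=000110 (head:    ^)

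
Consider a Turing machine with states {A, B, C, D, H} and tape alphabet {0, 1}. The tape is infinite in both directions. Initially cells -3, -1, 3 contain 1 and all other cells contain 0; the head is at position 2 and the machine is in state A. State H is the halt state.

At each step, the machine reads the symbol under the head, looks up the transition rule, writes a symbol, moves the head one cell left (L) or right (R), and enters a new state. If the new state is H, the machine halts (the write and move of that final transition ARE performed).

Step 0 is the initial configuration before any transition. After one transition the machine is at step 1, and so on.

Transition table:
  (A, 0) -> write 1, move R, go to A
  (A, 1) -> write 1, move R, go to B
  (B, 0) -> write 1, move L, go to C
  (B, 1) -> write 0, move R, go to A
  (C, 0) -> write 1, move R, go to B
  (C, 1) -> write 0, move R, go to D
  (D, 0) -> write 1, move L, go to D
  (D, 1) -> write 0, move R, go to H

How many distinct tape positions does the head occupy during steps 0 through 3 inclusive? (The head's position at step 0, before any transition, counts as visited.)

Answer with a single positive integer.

Step 1: in state A at pos 2, read 0 -> (A,0)->write 1,move R,goto A. Now: state=A, head=3, tape[-4..4]=010100110 (head:        ^)
Step 2: in state A at pos 3, read 1 -> (A,1)->write 1,move R,goto B. Now: state=B, head=4, tape[-4..5]=0101001100 (head:         ^)
Step 3: in state B at pos 4, read 0 -> (B,0)->write 1,move L,goto C. Now: state=C, head=3, tape[-4..5]=0101001110 (head:        ^)
Head positions at steps 0..3: starting at 2, distinct positions visited = {2, 3, 4} -> 3 position(s)

Answer: 3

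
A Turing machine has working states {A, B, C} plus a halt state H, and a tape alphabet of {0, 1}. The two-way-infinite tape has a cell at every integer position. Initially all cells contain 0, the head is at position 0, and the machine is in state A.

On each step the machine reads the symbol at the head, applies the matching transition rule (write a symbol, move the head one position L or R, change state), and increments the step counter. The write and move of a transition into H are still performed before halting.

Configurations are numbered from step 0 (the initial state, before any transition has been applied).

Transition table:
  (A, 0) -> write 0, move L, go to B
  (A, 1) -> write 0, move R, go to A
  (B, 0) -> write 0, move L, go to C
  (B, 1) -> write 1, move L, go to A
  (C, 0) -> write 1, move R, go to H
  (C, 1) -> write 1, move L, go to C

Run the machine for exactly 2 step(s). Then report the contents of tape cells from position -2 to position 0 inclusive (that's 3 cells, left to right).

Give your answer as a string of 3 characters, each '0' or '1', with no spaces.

Answer: 000

Derivation:
Step 1: in state A at pos 0, read 0 -> (A,0)->write 0,move L,goto B. Now: state=B, head=-1, tape[-2..1]=0000 (head:  ^)
Step 2: in state B at pos -1, read 0 -> (B,0)->write 0,move L,goto C. Now: state=C, head=-2, tape[-3..1]=00000 (head:  ^)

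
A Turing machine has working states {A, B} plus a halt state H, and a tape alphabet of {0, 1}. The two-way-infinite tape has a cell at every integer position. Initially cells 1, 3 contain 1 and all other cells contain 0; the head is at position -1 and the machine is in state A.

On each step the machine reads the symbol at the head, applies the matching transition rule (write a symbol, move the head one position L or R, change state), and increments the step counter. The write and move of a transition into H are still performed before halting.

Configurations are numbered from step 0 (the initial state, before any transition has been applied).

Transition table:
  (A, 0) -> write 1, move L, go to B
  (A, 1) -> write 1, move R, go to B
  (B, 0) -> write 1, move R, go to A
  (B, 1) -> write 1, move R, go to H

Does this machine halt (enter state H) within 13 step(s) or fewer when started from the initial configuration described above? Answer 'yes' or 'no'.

Step 1: in state A at pos -1, read 0 -> (A,0)->write 1,move L,goto B. Now: state=B, head=-2, tape[-3..4]=00101010 (head:  ^)
Step 2: in state B at pos -2, read 0 -> (B,0)->write 1,move R,goto A. Now: state=A, head=-1, tape[-3..4]=01101010 (head:   ^)
Step 3: in state A at pos -1, read 1 -> (A,1)->write 1,move R,goto B. Now: state=B, head=0, tape[-3..4]=01101010 (head:    ^)
Step 4: in state B at pos 0, read 0 -> (B,0)->write 1,move R,goto A. Now: state=A, head=1, tape[-3..4]=01111010 (head:     ^)
Step 5: in state A at pos 1, read 1 -> (A,1)->write 1,move R,goto B. Now: state=B, head=2, tape[-3..4]=01111010 (head:      ^)
Step 6: in state B at pos 2, read 0 -> (B,0)->write 1,move R,goto A. Now: state=A, head=3, tape[-3..4]=01111110 (head:       ^)
Step 7: in state A at pos 3, read 1 -> (A,1)->write 1,move R,goto B. Now: state=B, head=4, tape[-3..5]=011111100 (head:        ^)
Step 8: in state B at pos 4, read 0 -> (B,0)->write 1,move R,goto A. Now: state=A, head=5, tape[-3..6]=0111111100 (head:         ^)
Step 9: in state A at pos 5, read 0 -> (A,0)->write 1,move L,goto B. Now: state=B, head=4, tape[-3..6]=0111111110 (head:        ^)
Step 10: in state B at pos 4, read 1 -> (B,1)->write 1,move R,goto H. Now: state=H, head=5, tape[-3..6]=0111111110 (head:         ^)
State H reached at step 10; 10 <= 13 -> yes

Answer: yes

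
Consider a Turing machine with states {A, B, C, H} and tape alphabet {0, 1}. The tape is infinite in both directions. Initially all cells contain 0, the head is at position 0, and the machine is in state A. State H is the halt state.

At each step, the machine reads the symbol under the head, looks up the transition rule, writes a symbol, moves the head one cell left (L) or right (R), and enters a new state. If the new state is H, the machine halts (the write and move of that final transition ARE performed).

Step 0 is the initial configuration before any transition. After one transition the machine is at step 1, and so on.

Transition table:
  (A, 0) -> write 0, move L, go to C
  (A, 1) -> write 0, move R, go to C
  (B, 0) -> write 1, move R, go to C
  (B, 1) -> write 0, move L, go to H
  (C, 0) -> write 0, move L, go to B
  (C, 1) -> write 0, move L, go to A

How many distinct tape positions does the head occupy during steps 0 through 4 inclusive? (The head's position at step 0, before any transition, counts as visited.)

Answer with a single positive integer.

Step 1: in state A at pos 0, read 0 -> (A,0)->write 0,move L,goto C. Now: state=C, head=-1, tape[-2..1]=0000 (head:  ^)
Step 2: in state C at pos -1, read 0 -> (C,0)->write 0,move L,goto B. Now: state=B, head=-2, tape[-3..1]=00000 (head:  ^)
Step 3: in state B at pos -2, read 0 -> (B,0)->write 1,move R,goto C. Now: state=C, head=-1, tape[-3..1]=01000 (head:   ^)
Step 4: in state C at pos -1, read 0 -> (C,0)->write 0,move L,goto B. Now: state=B, head=-2, tape[-3..1]=01000 (head:  ^)
Head positions at steps 0..4: starting at 0, distinct positions visited = {-2, -1, 0} -> 3 position(s)

Answer: 3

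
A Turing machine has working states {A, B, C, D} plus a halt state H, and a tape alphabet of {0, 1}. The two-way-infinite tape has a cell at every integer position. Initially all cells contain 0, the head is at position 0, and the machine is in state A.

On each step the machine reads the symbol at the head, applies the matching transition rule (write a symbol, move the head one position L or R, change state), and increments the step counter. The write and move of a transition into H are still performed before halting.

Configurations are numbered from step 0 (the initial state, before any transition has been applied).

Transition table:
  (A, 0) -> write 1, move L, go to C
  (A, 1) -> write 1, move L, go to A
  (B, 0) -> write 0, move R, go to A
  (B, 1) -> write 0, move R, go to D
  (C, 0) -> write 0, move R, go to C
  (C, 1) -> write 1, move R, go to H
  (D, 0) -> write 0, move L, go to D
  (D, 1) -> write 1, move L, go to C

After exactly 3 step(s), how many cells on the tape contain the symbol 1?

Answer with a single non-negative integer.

Answer: 1

Derivation:
Step 1: in state A at pos 0, read 0 -> (A,0)->write 1,move L,goto C. Now: state=C, head=-1, tape[-2..1]=0010 (head:  ^)
Step 2: in state C at pos -1, read 0 -> (C,0)->write 0,move R,goto C. Now: state=C, head=0, tape[-2..1]=0010 (head:   ^)
Step 3: in state C at pos 0, read 1 -> (C,1)->write 1,move R,goto H. Now: state=H, head=1, tape[-2..2]=00100 (head:    ^)
Cells containing 1 after step 3: {0} -> 1 cell(s)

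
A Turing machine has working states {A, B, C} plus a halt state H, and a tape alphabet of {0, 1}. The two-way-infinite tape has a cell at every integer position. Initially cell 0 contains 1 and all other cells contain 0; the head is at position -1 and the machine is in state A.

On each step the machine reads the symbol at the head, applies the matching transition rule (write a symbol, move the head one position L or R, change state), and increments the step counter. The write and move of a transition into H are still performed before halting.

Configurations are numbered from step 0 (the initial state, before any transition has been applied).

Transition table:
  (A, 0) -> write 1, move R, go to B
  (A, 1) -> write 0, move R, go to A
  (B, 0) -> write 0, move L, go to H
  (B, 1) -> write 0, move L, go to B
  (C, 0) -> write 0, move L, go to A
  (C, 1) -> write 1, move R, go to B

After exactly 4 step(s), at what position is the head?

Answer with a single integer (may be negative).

Step 1: in state A at pos -1, read 0 -> (A,0)->write 1,move R,goto B. Now: state=B, head=0, tape[-2..1]=0110 (head:   ^)
Step 2: in state B at pos 0, read 1 -> (B,1)->write 0,move L,goto B. Now: state=B, head=-1, tape[-2..1]=0100 (head:  ^)
Step 3: in state B at pos -1, read 1 -> (B,1)->write 0,move L,goto B. Now: state=B, head=-2, tape[-3..1]=00000 (head:  ^)
Step 4: in state B at pos -2, read 0 -> (B,0)->write 0,move L,goto H. Now: state=H, head=-3, tape[-4..1]=000000 (head:  ^)

Answer: -3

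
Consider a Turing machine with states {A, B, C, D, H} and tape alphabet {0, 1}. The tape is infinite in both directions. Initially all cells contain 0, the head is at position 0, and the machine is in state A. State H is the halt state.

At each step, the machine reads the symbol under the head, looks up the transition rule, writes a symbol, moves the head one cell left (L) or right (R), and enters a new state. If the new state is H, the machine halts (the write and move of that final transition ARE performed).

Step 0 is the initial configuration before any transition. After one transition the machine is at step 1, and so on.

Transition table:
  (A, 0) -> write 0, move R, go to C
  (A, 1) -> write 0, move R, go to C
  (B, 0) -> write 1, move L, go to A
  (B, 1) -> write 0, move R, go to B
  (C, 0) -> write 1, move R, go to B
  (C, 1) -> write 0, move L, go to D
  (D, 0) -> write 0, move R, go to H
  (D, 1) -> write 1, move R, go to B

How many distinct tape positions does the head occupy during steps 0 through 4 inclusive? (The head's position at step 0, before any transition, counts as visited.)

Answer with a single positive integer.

Answer: 3

Derivation:
Step 1: in state A at pos 0, read 0 -> (A,0)->write 0,move R,goto C. Now: state=C, head=1, tape[-1..2]=0000 (head:   ^)
Step 2: in state C at pos 1, read 0 -> (C,0)->write 1,move R,goto B. Now: state=B, head=2, tape[-1..3]=00100 (head:    ^)
Step 3: in state B at pos 2, read 0 -> (B,0)->write 1,move L,goto A. Now: state=A, head=1, tape[-1..3]=00110 (head:   ^)
Step 4: in state A at pos 1, read 1 -> (A,1)->write 0,move R,goto C. Now: state=C, head=2, tape[-1..3]=00010 (head:    ^)
Head positions at steps 0..4: starting at 0, distinct positions visited = {0, 1, 2} -> 3 position(s)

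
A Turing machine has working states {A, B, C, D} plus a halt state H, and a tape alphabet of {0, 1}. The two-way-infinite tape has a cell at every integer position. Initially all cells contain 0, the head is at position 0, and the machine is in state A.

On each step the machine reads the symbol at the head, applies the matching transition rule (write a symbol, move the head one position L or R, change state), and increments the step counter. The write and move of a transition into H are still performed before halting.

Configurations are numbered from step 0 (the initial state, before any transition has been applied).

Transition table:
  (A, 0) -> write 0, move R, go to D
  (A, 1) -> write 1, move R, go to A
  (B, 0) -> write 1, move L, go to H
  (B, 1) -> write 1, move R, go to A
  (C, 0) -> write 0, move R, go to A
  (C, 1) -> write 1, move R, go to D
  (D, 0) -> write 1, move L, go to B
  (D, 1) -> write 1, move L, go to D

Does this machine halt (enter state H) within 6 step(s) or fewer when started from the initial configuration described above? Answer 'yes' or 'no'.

Step 1: in state A at pos 0, read 0 -> (A,0)->write 0,move R,goto D. Now: state=D, head=1, tape[-1..2]=0000 (head:   ^)
Step 2: in state D at pos 1, read 0 -> (D,0)->write 1,move L,goto B. Now: state=B, head=0, tape[-1..2]=0010 (head:  ^)
Step 3: in state B at pos 0, read 0 -> (B,0)->write 1,move L,goto H. Now: state=H, head=-1, tape[-2..2]=00110 (head:  ^)
State H reached at step 3; 3 <= 6 -> yes

Answer: yes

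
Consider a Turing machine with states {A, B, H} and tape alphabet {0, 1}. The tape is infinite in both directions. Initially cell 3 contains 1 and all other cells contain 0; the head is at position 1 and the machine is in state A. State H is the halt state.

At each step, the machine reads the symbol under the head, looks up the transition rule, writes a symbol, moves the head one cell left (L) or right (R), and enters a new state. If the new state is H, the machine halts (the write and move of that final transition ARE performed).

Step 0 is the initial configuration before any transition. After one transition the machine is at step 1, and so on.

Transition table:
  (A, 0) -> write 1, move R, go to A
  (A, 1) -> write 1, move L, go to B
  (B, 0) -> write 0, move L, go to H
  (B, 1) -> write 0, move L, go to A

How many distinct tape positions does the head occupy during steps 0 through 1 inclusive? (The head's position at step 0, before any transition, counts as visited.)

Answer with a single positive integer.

Answer: 2

Derivation:
Step 1: in state A at pos 1, read 0 -> (A,0)->write 1,move R,goto A. Now: state=A, head=2, tape[0..4]=01010 (head:   ^)
Head positions at steps 0..1: starting at 1, distinct positions visited = {1, 2} -> 2 position(s)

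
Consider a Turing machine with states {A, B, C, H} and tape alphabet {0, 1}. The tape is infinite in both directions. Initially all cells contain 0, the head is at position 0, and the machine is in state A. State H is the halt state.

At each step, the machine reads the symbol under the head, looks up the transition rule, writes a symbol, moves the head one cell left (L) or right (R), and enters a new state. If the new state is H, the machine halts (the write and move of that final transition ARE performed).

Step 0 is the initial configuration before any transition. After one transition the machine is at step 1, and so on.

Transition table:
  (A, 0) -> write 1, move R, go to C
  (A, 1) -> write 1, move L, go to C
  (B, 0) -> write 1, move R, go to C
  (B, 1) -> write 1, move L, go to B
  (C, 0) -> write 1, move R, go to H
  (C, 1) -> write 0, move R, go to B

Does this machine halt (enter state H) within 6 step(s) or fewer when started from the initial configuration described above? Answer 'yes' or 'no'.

Answer: yes

Derivation:
Step 1: in state A at pos 0, read 0 -> (A,0)->write 1,move R,goto C. Now: state=C, head=1, tape[-1..2]=0100 (head:   ^)
Step 2: in state C at pos 1, read 0 -> (C,0)->write 1,move R,goto H. Now: state=H, head=2, tape[-1..3]=01100 (head:    ^)
State H reached at step 2; 2 <= 6 -> yes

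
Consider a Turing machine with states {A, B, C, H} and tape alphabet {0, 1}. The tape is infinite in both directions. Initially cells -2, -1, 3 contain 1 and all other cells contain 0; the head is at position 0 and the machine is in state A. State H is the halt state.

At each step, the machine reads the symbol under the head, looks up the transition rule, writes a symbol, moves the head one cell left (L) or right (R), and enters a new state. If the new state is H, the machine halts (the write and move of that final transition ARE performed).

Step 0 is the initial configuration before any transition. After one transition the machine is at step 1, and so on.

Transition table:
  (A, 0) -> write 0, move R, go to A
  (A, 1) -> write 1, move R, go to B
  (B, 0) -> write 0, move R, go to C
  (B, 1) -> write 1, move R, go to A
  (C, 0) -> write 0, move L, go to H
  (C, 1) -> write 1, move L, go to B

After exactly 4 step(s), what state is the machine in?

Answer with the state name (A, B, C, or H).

Step 1: in state A at pos 0, read 0 -> (A,0)->write 0,move R,goto A. Now: state=A, head=1, tape[-3..4]=01100010 (head:     ^)
Step 2: in state A at pos 1, read 0 -> (A,0)->write 0,move R,goto A. Now: state=A, head=2, tape[-3..4]=01100010 (head:      ^)
Step 3: in state A at pos 2, read 0 -> (A,0)->write 0,move R,goto A. Now: state=A, head=3, tape[-3..4]=01100010 (head:       ^)
Step 4: in state A at pos 3, read 1 -> (A,1)->write 1,move R,goto B. Now: state=B, head=4, tape[-3..5]=011000100 (head:        ^)

Answer: B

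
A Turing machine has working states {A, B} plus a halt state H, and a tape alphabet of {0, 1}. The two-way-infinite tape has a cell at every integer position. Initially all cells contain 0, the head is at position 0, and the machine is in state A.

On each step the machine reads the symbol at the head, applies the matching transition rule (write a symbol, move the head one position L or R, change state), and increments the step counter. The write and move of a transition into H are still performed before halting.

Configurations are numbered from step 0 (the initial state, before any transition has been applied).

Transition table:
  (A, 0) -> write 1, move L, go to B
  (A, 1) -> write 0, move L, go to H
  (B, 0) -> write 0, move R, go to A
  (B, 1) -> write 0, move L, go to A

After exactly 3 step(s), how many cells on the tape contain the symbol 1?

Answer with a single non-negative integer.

Step 1: in state A at pos 0, read 0 -> (A,0)->write 1,move L,goto B. Now: state=B, head=-1, tape[-2..1]=0010 (head:  ^)
Step 2: in state B at pos -1, read 0 -> (B,0)->write 0,move R,goto A. Now: state=A, head=0, tape[-2..1]=0010 (head:   ^)
Step 3: in state A at pos 0, read 1 -> (A,1)->write 0,move L,goto H. Now: state=H, head=-1, tape[-2..1]=0000 (head:  ^)
No cell contains 1 after step 3 -> 0 cell(s)

Answer: 0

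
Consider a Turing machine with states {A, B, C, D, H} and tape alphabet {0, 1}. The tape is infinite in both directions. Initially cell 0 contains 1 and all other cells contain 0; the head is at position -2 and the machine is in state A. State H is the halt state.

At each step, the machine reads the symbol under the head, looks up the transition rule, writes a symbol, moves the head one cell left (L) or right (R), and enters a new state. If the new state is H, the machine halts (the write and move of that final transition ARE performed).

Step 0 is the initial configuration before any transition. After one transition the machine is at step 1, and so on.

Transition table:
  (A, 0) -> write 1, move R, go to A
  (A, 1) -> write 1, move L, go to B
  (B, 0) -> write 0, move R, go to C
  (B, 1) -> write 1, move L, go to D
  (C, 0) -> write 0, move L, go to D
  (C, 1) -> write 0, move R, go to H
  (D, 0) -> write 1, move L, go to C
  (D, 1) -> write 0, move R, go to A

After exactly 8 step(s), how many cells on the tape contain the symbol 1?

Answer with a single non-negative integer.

Step 1: in state A at pos -2, read 0 -> (A,0)->write 1,move R,goto A. Now: state=A, head=-1, tape[-3..1]=01010 (head:   ^)
Step 2: in state A at pos -1, read 0 -> (A,0)->write 1,move R,goto A. Now: state=A, head=0, tape[-3..1]=01110 (head:    ^)
Step 3: in state A at pos 0, read 1 -> (A,1)->write 1,move L,goto B. Now: state=B, head=-1, tape[-3..1]=01110 (head:   ^)
Step 4: in state B at pos -1, read 1 -> (B,1)->write 1,move L,goto D. Now: state=D, head=-2, tape[-3..1]=01110 (head:  ^)
Step 5: in state D at pos -2, read 1 -> (D,1)->write 0,move R,goto A. Now: state=A, head=-1, tape[-3..1]=00110 (head:   ^)
Step 6: in state A at pos -1, read 1 -> (A,1)->write 1,move L,goto B. Now: state=B, head=-2, tape[-3..1]=00110 (head:  ^)
Step 7: in state B at pos -2, read 0 -> (B,0)->write 0,move R,goto C. Now: state=C, head=-1, tape[-3..1]=00110 (head:   ^)
Step 8: in state C at pos -1, read 1 -> (C,1)->write 0,move R,goto H. Now: state=H, head=0, tape[-3..1]=00010 (head:    ^)
Cells containing 1 after step 8: {0} -> 1 cell(s)

Answer: 1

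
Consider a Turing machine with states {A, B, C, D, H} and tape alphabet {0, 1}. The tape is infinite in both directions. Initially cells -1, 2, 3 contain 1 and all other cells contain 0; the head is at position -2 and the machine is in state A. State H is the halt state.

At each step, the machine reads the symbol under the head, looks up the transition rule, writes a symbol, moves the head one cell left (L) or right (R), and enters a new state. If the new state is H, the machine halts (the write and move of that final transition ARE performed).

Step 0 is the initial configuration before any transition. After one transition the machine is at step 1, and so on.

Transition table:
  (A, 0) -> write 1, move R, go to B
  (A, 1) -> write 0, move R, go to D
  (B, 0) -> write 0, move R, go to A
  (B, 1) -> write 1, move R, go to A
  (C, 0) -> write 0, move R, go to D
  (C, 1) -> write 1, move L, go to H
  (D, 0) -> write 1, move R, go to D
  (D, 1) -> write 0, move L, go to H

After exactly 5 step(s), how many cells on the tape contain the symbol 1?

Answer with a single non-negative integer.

Answer: 4

Derivation:
Step 1: in state A at pos -2, read 0 -> (A,0)->write 1,move R,goto B. Now: state=B, head=-1, tape[-3..4]=01100110 (head:   ^)
Step 2: in state B at pos -1, read 1 -> (B,1)->write 1,move R,goto A. Now: state=A, head=0, tape[-3..4]=01100110 (head:    ^)
Step 3: in state A at pos 0, read 0 -> (A,0)->write 1,move R,goto B. Now: state=B, head=1, tape[-3..4]=01110110 (head:     ^)
Step 4: in state B at pos 1, read 0 -> (B,0)->write 0,move R,goto A. Now: state=A, head=2, tape[-3..4]=01110110 (head:      ^)
Step 5: in state A at pos 2, read 1 -> (A,1)->write 0,move R,goto D. Now: state=D, head=3, tape[-3..4]=01110010 (head:       ^)
Cells containing 1 after step 5: {-2, -1, 0, 3} -> 4 cell(s)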